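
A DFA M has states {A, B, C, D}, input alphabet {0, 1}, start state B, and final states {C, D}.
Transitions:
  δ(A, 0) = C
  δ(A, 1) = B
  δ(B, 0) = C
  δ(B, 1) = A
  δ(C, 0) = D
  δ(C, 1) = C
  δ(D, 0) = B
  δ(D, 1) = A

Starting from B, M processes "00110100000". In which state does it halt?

B

B --0--> C
C --0--> D
D --1--> A
A --1--> B
B --0--> C
C --1--> C
C --0--> D
D --0--> B
B --0--> C
C --0--> D
D --0--> B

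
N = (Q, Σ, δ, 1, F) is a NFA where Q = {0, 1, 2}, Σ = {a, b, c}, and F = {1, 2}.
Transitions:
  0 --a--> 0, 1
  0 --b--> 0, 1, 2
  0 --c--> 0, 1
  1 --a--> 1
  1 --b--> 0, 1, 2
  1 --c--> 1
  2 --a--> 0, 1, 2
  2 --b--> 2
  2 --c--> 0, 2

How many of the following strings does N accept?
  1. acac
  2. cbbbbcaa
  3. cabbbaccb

3

acac: accepted
cbbbbcaa: accepted
cabbbaccb: accepted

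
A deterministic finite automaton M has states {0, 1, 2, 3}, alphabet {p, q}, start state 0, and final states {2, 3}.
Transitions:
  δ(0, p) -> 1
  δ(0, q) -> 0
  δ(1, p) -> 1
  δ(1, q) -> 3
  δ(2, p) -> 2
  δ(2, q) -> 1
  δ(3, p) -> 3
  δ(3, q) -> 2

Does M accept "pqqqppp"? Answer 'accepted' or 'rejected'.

0 --p--> 1
1 --q--> 3
3 --q--> 2
2 --q--> 1
1 --p--> 1
1 --p--> 1
1 --p--> 1
End in state 1, which is not an accepting state.

rejected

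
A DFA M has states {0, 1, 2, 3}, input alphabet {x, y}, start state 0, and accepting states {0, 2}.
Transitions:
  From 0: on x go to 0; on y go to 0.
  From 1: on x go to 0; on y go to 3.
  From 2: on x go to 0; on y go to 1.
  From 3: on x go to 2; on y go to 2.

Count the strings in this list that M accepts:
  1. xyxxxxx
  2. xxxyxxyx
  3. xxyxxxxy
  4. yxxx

4

xyxxxxx: accepted
xxxyxxyx: accepted
xxyxxxxy: accepted
yxxx: accepted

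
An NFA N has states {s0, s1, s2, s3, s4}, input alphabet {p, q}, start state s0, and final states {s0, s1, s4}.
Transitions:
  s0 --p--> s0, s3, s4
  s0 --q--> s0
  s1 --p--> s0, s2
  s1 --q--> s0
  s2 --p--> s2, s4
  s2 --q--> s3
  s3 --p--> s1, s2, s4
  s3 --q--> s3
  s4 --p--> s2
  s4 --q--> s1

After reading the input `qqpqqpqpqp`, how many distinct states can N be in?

Start: {s0}
read q: {s0}
read q: {s0}
read p: {s0, s3, s4}
read q: {s0, s1, s3}
read q: {s0, s3}
read p: {s0, s1, s2, s3, s4}
read q: {s0, s1, s3}
read p: {s0, s1, s2, s3, s4}
read q: {s0, s1, s3}
read p: {s0, s1, s2, s3, s4}
Final reachable set {s0, s1, s2, s3, s4} has 5 states.

5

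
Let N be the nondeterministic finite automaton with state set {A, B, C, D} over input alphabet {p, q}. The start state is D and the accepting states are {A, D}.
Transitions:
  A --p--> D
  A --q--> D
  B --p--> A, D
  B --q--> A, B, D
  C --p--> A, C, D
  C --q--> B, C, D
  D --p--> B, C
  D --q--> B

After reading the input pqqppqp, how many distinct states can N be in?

4

Start: {D}
read p: {B, C}
read q: {A, B, C, D}
read q: {A, B, C, D}
read p: {A, B, C, D}
read p: {A, B, C, D}
read q: {A, B, C, D}
read p: {A, B, C, D}
Final reachable set {A, B, C, D} has 4 states.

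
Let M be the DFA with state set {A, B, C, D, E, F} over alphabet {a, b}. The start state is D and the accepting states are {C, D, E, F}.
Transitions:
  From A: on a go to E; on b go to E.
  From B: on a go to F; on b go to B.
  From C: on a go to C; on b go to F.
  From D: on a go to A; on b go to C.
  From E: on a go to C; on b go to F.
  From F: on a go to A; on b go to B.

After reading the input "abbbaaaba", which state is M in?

A

D --a--> A
A --b--> E
E --b--> F
F --b--> B
B --a--> F
F --a--> A
A --a--> E
E --b--> F
F --a--> A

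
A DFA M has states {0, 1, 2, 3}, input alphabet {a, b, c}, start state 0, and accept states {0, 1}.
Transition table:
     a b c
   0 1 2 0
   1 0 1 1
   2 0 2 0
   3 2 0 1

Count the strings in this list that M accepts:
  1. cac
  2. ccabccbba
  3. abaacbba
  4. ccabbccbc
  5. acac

5

cac: accepted
ccabccbba: accepted
abaacbba: accepted
ccabbccbc: accepted
acac: accepted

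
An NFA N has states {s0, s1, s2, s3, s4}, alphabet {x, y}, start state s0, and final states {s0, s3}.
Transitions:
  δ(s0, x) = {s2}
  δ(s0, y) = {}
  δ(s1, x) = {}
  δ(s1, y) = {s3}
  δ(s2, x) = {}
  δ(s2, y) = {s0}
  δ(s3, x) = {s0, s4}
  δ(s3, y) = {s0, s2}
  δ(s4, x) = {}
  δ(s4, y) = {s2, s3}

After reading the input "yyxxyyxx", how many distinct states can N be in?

0

Start: {s0}
read y: {}
The reachable set is empty and stays empty for the remaining 7 symbols.
Final reachable set {} has 0 states.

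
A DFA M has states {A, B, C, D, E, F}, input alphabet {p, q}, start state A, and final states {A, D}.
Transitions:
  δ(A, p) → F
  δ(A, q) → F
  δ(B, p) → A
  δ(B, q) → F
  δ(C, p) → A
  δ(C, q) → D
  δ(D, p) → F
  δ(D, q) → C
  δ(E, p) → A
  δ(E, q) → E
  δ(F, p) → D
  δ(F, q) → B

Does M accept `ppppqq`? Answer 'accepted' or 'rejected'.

accepted

A --p--> F
F --p--> D
D --p--> F
F --p--> D
D --q--> C
C --q--> D
End in state D, which is an accepting state.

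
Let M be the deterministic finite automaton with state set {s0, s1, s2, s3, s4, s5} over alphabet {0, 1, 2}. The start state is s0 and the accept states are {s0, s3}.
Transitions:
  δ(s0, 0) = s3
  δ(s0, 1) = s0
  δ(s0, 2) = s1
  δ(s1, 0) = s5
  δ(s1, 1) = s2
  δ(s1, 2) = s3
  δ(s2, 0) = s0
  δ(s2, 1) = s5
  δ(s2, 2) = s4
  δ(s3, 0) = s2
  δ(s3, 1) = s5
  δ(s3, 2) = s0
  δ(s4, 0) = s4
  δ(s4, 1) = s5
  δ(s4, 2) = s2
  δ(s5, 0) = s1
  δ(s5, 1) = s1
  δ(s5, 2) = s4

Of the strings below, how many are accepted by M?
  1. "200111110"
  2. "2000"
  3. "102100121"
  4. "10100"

0

"200111110": rejected
"2000": rejected
"102100121": rejected
"10100": rejected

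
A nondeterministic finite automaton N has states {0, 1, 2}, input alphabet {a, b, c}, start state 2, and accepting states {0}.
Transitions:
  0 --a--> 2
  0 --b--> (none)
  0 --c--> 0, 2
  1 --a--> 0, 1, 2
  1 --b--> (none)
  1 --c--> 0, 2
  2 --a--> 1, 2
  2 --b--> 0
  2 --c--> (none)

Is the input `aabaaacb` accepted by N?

accepted

Start: {2}
read a: {1, 2}
read a: {0, 1, 2}
read b: {0}
read a: {2}
read a: {1, 2}
read a: {0, 1, 2}
read c: {0, 2}
read b: {0}
Reachable ∩ accepting = {0} — nonempty.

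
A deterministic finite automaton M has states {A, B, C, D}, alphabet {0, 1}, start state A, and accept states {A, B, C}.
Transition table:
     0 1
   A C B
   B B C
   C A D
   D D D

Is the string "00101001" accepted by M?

A --0--> C
C --0--> A
A --1--> B
B --0--> B
B --1--> C
C --0--> A
A --0--> C
C --1--> D
End in state D, which is not an accepting state.

rejected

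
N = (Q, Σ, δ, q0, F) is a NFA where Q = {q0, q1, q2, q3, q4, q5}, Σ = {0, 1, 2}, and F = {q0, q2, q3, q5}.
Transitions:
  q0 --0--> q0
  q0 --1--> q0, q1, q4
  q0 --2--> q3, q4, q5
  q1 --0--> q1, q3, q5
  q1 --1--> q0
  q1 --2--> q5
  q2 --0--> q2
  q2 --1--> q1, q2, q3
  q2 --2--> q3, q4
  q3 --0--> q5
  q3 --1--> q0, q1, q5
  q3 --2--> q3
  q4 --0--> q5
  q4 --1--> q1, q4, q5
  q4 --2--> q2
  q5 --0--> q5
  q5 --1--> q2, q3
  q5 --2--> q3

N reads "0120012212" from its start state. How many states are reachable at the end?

3

Start: {q0}
read 0: {q0}
read 1: {q0, q1, q4}
read 2: {q2, q3, q4, q5}
read 0: {q2, q5}
read 0: {q2, q5}
read 1: {q1, q2, q3}
read 2: {q3, q4, q5}
read 2: {q2, q3}
read 1: {q0, q1, q2, q3, q5}
read 2: {q3, q4, q5}
Final reachable set {q3, q4, q5} has 3 states.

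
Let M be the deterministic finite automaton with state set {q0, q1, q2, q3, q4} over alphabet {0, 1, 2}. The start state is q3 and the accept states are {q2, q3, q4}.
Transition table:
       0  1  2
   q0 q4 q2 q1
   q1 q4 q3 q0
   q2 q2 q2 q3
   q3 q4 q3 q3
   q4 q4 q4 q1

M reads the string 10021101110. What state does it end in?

q4

q3 --1--> q3
q3 --0--> q4
q4 --0--> q4
q4 --2--> q1
q1 --1--> q3
q3 --1--> q3
q3 --0--> q4
q4 --1--> q4
q4 --1--> q4
q4 --1--> q4
q4 --0--> q4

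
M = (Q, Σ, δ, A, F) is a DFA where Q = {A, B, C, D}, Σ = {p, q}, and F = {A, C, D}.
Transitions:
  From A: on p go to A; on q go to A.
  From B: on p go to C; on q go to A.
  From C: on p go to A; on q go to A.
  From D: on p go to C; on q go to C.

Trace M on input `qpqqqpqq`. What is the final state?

A

A --q--> A
A --p--> A
A --q--> A
A --q--> A
A --q--> A
A --p--> A
A --q--> A
A --q--> A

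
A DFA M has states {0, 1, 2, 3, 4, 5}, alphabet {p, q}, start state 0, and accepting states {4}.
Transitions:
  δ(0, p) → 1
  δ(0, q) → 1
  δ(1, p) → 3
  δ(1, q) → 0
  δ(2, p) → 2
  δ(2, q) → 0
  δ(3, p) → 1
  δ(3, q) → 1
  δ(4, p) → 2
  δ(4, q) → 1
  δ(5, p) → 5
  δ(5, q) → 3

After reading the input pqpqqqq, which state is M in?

1

0 --p--> 1
1 --q--> 0
0 --p--> 1
1 --q--> 0
0 --q--> 1
1 --q--> 0
0 --q--> 1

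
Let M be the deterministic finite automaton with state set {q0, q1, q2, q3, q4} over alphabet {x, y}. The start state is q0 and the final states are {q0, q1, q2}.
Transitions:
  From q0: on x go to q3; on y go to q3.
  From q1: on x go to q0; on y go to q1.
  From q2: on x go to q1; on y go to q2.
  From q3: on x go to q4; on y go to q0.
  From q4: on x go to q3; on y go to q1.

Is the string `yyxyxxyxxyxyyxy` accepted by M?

q0 --y--> q3
q3 --y--> q0
q0 --x--> q3
q3 --y--> q0
q0 --x--> q3
q3 --x--> q4
q4 --y--> q1
q1 --x--> q0
q0 --x--> q3
q3 --y--> q0
q0 --x--> q3
q3 --y--> q0
q0 --y--> q3
q3 --x--> q4
q4 --y--> q1
End in state q1, which is an accepting state.

accepted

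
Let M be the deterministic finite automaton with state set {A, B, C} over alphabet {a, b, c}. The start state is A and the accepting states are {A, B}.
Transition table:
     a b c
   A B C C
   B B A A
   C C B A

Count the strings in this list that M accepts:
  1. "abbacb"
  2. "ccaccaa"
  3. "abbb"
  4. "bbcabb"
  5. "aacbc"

2

"abbacb": rejected
"ccaccaa": rejected
"abbb": accepted
"bbcabb": rejected
"aacbc": accepted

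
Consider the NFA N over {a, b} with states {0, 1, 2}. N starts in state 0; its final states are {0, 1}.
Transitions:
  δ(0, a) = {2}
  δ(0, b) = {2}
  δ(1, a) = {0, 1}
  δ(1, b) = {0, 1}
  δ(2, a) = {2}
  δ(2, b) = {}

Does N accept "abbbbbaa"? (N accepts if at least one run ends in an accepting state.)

rejected

Start: {0}
read a: {2}
read b: {}
The reachable set is empty and stays empty for the remaining 6 symbols.
Reachable ∩ accepting = {} — empty.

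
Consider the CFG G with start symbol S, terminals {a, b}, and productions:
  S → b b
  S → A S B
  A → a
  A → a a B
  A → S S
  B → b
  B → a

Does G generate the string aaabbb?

S ⇒ ASB ⇒ aaBSB ⇒ aaaSB ⇒ aaabbB ⇒ aaabbb

yes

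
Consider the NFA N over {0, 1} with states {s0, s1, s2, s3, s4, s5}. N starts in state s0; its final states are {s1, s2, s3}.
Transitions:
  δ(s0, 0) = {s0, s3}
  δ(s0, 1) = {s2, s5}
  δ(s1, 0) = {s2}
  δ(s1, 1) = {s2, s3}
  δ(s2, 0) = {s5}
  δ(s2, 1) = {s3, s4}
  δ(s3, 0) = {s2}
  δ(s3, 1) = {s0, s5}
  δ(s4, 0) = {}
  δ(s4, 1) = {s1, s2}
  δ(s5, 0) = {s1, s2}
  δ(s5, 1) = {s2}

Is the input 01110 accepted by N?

Start: {s0}
read 0: {s0, s3}
read 1: {s0, s2, s5}
read 1: {s2, s3, s4, s5}
read 1: {s0, s1, s2, s3, s4, s5}
read 0: {s0, s1, s2, s3, s5}
Reachable ∩ accepting = {s1, s2, s3} — nonempty.

accepted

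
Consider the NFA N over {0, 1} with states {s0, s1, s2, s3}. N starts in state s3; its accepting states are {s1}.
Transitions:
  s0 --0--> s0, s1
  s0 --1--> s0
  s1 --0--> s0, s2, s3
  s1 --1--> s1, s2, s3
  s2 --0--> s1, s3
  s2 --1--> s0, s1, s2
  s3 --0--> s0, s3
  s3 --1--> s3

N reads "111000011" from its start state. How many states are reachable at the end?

Start: {s3}
read 1: {s3}
read 1: {s3}
read 1: {s3}
read 0: {s0, s3}
read 0: {s0, s1, s3}
read 0: {s0, s1, s2, s3}
read 0: {s0, s1, s2, s3}
read 1: {s0, s1, s2, s3}
read 1: {s0, s1, s2, s3}
Final reachable set {s0, s1, s2, s3} has 4 states.

4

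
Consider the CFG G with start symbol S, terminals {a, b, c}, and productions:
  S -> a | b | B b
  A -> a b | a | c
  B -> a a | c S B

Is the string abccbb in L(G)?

no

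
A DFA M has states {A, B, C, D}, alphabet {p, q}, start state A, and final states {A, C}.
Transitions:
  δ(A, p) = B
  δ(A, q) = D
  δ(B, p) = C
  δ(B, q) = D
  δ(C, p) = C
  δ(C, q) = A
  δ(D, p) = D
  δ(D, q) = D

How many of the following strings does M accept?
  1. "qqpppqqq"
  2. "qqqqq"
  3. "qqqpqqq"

"qqpppqqq": rejected
"qqqqq": rejected
"qqqpqqq": rejected

0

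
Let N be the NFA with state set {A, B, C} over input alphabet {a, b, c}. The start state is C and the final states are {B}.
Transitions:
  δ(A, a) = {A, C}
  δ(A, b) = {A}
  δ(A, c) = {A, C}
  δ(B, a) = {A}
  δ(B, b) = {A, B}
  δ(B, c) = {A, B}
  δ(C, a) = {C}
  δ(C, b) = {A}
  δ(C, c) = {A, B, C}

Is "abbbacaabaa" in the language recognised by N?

rejected

Start: {C}
read a: {C}
read b: {A}
read b: {A}
read b: {A}
read a: {A, C}
read c: {A, B, C}
read a: {A, C}
read a: {A, C}
read b: {A}
read a: {A, C}
read a: {A, C}
Reachable ∩ accepting = {} — empty.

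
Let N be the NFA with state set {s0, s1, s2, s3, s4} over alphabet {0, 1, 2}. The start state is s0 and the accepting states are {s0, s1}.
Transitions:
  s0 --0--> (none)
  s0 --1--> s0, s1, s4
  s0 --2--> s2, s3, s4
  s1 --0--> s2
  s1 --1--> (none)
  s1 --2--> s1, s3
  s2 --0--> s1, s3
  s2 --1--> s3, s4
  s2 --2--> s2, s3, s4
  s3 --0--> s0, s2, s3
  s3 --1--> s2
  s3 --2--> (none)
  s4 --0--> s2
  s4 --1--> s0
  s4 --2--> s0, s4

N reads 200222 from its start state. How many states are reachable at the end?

Start: {s0}
read 2: {s2, s3, s4}
read 0: {s0, s1, s2, s3}
read 0: {s0, s1, s2, s3}
read 2: {s1, s2, s3, s4}
read 2: {s0, s1, s2, s3, s4}
read 2: {s0, s1, s2, s3, s4}
Final reachable set {s0, s1, s2, s3, s4} has 5 states.

5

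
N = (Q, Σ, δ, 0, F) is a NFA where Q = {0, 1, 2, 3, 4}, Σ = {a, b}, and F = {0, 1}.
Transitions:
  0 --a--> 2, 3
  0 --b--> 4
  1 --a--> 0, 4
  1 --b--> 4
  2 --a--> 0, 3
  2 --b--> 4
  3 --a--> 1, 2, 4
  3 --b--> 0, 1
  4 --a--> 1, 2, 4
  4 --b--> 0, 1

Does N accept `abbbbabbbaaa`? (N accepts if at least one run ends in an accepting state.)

Start: {0}
read a: {2, 3}
read b: {0, 1, 4}
read b: {0, 1, 4}
read b: {0, 1, 4}
read b: {0, 1, 4}
read a: {0, 1, 2, 3, 4}
read b: {0, 1, 4}
read b: {0, 1, 4}
read b: {0, 1, 4}
read a: {0, 1, 2, 3, 4}
read a: {0, 1, 2, 3, 4}
read a: {0, 1, 2, 3, 4}
Reachable ∩ accepting = {0, 1} — nonempty.

accepted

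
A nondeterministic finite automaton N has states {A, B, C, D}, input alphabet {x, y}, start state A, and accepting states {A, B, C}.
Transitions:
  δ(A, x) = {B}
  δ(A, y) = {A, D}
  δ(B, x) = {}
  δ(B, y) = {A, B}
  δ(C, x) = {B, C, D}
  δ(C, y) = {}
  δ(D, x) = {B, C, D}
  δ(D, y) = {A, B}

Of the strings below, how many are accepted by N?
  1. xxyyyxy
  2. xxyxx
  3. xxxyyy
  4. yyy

1

xxyyyxy: rejected
xxyxx: rejected
xxxyyy: rejected
yyy: accepted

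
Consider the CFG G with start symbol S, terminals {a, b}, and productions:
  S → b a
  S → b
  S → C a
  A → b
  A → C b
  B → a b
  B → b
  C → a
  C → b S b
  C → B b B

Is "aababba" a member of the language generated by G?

no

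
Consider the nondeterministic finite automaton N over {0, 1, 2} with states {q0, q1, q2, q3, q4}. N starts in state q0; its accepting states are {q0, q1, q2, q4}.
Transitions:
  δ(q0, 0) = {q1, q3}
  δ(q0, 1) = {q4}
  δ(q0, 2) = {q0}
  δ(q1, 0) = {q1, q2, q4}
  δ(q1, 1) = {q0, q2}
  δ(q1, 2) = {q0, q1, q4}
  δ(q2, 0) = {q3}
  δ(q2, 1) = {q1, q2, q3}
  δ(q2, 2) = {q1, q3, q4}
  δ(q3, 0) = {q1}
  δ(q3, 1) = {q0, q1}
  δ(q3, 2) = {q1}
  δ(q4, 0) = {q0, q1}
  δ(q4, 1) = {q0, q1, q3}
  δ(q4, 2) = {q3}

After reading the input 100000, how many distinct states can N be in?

Start: {q0}
read 1: {q4}
read 0: {q0, q1}
read 0: {q1, q2, q3, q4}
read 0: {q0, q1, q2, q3, q4}
read 0: {q0, q1, q2, q3, q4}
read 0: {q0, q1, q2, q3, q4}
Final reachable set {q0, q1, q2, q3, q4} has 5 states.

5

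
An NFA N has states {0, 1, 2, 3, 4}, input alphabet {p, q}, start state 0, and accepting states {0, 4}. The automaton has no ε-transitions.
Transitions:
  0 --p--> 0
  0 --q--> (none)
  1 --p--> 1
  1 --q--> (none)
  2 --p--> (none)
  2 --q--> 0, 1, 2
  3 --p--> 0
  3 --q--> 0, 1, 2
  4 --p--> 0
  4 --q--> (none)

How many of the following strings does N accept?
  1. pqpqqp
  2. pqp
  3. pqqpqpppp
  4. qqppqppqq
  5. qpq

0

pqpqqp: rejected
pqp: rejected
pqqpqpppp: rejected
qqppqppqq: rejected
qpq: rejected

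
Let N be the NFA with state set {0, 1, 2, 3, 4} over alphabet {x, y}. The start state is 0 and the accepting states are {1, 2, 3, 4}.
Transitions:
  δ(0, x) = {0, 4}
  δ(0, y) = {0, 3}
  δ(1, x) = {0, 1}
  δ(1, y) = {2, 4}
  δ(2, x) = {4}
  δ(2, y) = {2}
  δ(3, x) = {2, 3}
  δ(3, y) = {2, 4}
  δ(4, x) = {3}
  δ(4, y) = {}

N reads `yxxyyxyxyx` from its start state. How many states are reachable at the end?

Start: {0}
read y: {0, 3}
read x: {0, 2, 3, 4}
read x: {0, 2, 3, 4}
read y: {0, 2, 3, 4}
read y: {0, 2, 3, 4}
read x: {0, 2, 3, 4}
read y: {0, 2, 3, 4}
read x: {0, 2, 3, 4}
read y: {0, 2, 3, 4}
read x: {0, 2, 3, 4}
Final reachable set {0, 2, 3, 4} has 4 states.

4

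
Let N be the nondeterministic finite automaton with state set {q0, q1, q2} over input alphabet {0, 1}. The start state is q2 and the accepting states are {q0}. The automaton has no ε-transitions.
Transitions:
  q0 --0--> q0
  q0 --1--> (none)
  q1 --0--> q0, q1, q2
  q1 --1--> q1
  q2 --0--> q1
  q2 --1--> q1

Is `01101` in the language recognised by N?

rejected

Start: {q2}
read 0: {q1}
read 1: {q1}
read 1: {q1}
read 0: {q0, q1, q2}
read 1: {q1}
Reachable ∩ accepting = {} — empty.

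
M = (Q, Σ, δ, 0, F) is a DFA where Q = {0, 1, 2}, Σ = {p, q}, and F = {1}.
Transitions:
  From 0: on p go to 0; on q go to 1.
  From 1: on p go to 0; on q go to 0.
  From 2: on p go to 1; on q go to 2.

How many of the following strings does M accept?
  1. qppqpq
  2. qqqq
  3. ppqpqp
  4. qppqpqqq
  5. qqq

3

qppqpq: accepted
qqqq: rejected
ppqpqp: rejected
qppqpqqq: accepted
qqq: accepted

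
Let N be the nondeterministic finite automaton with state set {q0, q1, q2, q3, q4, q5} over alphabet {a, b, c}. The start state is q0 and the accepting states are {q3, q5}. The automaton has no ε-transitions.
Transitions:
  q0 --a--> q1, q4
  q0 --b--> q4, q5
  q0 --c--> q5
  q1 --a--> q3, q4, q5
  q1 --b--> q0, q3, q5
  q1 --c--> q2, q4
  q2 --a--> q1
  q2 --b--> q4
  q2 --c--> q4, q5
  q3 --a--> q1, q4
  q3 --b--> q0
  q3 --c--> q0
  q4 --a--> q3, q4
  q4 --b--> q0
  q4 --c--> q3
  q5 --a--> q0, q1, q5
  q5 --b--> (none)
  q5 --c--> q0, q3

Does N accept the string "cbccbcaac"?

rejected

Start: {q0}
read c: {q5}
read b: {}
The reachable set is empty and stays empty for the remaining 7 symbols.
Reachable ∩ accepting = {} — empty.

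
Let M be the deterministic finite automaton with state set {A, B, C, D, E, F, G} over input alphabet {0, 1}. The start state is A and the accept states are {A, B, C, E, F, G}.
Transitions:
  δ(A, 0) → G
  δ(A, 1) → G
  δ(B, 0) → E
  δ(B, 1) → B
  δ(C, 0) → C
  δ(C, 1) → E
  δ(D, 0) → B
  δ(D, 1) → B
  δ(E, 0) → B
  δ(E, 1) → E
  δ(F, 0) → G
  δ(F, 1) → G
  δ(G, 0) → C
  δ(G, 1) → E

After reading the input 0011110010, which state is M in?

A --0--> G
G --0--> C
C --1--> E
E --1--> E
E --1--> E
E --1--> E
E --0--> B
B --0--> E
E --1--> E
E --0--> B

B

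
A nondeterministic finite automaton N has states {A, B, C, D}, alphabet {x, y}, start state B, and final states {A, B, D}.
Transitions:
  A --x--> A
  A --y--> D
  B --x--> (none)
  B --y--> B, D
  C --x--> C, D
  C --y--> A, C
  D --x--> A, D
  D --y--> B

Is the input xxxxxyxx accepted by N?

rejected

Start: {B}
read x: {}
The reachable set is empty and stays empty for the remaining 7 symbols.
Reachable ∩ accepting = {} — empty.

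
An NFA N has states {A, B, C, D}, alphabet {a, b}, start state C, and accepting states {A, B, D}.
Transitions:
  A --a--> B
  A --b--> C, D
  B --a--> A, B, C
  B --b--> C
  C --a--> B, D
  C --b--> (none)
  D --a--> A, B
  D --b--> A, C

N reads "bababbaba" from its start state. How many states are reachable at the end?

0

Start: {C}
read b: {}
The reachable set is empty and stays empty for the remaining 8 symbols.
Final reachable set {} has 0 states.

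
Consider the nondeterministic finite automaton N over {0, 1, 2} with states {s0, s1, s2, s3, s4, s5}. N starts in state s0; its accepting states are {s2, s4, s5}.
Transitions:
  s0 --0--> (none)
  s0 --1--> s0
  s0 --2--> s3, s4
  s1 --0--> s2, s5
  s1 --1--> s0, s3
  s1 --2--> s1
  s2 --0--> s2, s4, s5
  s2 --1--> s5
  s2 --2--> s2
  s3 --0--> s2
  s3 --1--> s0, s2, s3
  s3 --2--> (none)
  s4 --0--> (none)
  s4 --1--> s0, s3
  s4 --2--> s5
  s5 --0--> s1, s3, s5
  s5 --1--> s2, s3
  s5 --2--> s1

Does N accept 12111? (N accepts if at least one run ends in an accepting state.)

accepted

Start: {s0}
read 1: {s0}
read 2: {s3, s4}
read 1: {s0, s2, s3}
read 1: {s0, s2, s3, s5}
read 1: {s0, s2, s3, s5}
Reachable ∩ accepting = {s2, s5} — nonempty.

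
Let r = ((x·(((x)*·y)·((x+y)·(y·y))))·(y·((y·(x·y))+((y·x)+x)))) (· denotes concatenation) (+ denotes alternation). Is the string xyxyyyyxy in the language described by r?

yes

Split as xyxyy·yyxy: (x·(((x)*·y)·((x+y)·(y·y)))) matches xyxyy and (y·((y·(x·y))+((y·x)+x))) matches yyxy.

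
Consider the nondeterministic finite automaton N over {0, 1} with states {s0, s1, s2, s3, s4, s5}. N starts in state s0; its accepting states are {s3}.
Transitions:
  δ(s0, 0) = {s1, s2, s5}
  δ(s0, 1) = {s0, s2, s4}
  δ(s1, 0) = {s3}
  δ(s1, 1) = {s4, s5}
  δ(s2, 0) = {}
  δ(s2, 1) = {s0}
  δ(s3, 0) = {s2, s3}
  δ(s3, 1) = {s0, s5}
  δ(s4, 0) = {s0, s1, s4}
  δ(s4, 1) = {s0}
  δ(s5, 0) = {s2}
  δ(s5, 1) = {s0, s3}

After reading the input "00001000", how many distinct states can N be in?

2

Start: {s0}
read 0: {s1, s2, s5}
read 0: {s2, s3}
read 0: {s2, s3}
read 0: {s2, s3}
read 1: {s0, s5}
read 0: {s1, s2, s5}
read 0: {s2, s3}
read 0: {s2, s3}
Final reachable set {s2, s3} has 2 states.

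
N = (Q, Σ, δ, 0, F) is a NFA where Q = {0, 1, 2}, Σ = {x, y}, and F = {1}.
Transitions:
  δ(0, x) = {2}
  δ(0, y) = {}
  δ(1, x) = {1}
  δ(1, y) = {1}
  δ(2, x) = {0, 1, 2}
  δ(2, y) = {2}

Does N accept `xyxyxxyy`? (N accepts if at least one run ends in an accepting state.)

accepted

Start: {0}
read x: {2}
read y: {2}
read x: {0, 1, 2}
read y: {1, 2}
read x: {0, 1, 2}
read x: {0, 1, 2}
read y: {1, 2}
read y: {1, 2}
Reachable ∩ accepting = {1} — nonempty.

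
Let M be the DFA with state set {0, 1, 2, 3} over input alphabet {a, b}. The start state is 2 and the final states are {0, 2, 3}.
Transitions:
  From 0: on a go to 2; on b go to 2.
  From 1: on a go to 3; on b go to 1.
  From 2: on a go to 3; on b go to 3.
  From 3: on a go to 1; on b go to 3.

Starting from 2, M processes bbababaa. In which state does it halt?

3

2 --b--> 3
3 --b--> 3
3 --a--> 1
1 --b--> 1
1 --a--> 3
3 --b--> 3
3 --a--> 1
1 --a--> 3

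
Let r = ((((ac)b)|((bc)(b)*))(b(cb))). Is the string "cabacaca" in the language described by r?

No split of cabacaca into u·v has (((ac)b)|((bc)(b)*)) matching u and (b(cb)) matching v.

no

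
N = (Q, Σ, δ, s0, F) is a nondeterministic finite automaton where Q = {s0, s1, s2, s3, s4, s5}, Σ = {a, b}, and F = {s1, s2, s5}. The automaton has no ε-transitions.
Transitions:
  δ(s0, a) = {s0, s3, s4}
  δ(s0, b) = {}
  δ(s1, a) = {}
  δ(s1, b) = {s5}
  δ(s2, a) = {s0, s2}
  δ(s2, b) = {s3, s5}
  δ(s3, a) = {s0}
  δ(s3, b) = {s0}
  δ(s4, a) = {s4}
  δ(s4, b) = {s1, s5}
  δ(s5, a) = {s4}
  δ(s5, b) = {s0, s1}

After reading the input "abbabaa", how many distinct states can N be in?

Start: {s0}
read a: {s0, s3, s4}
read b: {s0, s1, s5}
read b: {s0, s1, s5}
read a: {s0, s3, s4}
read b: {s0, s1, s5}
read a: {s0, s3, s4}
read a: {s0, s3, s4}
Final reachable set {s0, s3, s4} has 3 states.

3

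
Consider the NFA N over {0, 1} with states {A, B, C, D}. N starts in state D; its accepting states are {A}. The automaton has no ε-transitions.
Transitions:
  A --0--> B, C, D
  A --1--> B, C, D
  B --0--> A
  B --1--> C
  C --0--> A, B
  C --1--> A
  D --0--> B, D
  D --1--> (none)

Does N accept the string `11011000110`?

rejected

Start: {D}
read 1: {}
The reachable set is empty and stays empty for the remaining 10 symbols.
Reachable ∩ accepting = {} — empty.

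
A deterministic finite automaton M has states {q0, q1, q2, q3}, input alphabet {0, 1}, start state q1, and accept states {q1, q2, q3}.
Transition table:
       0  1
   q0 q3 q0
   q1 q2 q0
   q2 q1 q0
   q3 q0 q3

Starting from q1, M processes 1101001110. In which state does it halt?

q1 --1--> q0
q0 --1--> q0
q0 --0--> q3
q3 --1--> q3
q3 --0--> q0
q0 --0--> q3
q3 --1--> q3
q3 --1--> q3
q3 --1--> q3
q3 --0--> q0

q0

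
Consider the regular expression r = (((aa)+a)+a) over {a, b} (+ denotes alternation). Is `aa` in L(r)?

The left alternative ((aa)+a) matches aa.

yes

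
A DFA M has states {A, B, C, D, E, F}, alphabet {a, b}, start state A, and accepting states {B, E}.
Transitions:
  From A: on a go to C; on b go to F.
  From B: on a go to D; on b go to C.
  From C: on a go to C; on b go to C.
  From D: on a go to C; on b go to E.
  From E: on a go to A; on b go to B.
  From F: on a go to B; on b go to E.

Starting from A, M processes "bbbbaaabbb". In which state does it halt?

C

A --b--> F
F --b--> E
E --b--> B
B --b--> C
C --a--> C
C --a--> C
C --a--> C
C --b--> C
C --b--> C
C --b--> C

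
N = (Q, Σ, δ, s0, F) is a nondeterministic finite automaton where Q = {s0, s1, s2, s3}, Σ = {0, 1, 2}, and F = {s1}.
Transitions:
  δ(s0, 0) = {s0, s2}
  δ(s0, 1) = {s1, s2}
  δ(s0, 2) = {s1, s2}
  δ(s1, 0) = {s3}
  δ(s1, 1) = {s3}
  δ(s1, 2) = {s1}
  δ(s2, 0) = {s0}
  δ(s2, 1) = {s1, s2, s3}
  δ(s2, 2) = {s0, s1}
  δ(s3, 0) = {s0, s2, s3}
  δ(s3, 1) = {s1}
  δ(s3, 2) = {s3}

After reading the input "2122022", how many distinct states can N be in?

4

Start: {s0}
read 2: {s1, s2}
read 1: {s1, s2, s3}
read 2: {s0, s1, s3}
read 2: {s1, s2, s3}
read 0: {s0, s2, s3}
read 2: {s0, s1, s2, s3}
read 2: {s0, s1, s2, s3}
Final reachable set {s0, s1, s2, s3} has 4 states.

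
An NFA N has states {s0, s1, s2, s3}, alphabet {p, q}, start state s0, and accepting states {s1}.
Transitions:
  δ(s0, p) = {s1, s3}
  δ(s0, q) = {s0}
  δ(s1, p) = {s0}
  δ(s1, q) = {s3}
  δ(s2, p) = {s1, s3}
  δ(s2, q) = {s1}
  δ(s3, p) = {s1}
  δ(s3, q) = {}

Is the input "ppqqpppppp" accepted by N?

accepted

Start: {s0}
read p: {s1, s3}
read p: {s0, s1}
read q: {s0, s3}
read q: {s0}
read p: {s1, s3}
read p: {s0, s1}
read p: {s0, s1, s3}
read p: {s0, s1, s3}
read p: {s0, s1, s3}
read p: {s0, s1, s3}
Reachable ∩ accepting = {s1} — nonempty.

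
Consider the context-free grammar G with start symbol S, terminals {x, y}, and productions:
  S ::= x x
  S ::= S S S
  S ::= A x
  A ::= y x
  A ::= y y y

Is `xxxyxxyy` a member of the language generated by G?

no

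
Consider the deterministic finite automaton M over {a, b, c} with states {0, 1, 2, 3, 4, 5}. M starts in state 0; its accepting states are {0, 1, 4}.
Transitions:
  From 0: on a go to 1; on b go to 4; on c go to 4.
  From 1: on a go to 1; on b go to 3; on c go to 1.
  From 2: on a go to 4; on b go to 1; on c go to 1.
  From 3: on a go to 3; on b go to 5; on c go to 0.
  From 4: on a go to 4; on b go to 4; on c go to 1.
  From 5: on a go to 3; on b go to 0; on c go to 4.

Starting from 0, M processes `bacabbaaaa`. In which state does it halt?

0 --b--> 4
4 --a--> 4
4 --c--> 1
1 --a--> 1
1 --b--> 3
3 --b--> 5
5 --a--> 3
3 --a--> 3
3 --a--> 3
3 --a--> 3

3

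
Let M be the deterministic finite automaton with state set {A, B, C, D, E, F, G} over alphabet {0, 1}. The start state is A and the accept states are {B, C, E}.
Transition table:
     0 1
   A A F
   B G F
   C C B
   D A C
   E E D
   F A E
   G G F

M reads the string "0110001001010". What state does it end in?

A

A --0--> A
A --1--> F
F --1--> E
E --0--> E
E --0--> E
E --0--> E
E --1--> D
D --0--> A
A --0--> A
A --1--> F
F --0--> A
A --1--> F
F --0--> A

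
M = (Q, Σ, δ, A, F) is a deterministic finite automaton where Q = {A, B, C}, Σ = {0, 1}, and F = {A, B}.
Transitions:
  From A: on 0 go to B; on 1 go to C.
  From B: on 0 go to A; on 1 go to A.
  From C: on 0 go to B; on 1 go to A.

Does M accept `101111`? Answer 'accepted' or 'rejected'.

A --1--> C
C --0--> B
B --1--> A
A --1--> C
C --1--> A
A --1--> C
End in state C, which is not an accepting state.

rejected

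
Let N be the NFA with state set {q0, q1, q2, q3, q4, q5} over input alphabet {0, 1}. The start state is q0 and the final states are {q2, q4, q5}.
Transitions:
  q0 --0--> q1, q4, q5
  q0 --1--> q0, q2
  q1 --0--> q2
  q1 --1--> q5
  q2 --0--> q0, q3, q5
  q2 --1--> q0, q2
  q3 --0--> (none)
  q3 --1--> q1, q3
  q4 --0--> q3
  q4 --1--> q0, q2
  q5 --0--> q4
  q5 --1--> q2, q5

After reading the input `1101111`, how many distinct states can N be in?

5

Start: {q0}
read 1: {q0, q2}
read 1: {q0, q2}
read 0: {q0, q1, q3, q4, q5}
read 1: {q0, q1, q2, q3, q5}
read 1: {q0, q1, q2, q3, q5}
read 1: {q0, q1, q2, q3, q5}
read 1: {q0, q1, q2, q3, q5}
Final reachable set {q0, q1, q2, q3, q5} has 5 states.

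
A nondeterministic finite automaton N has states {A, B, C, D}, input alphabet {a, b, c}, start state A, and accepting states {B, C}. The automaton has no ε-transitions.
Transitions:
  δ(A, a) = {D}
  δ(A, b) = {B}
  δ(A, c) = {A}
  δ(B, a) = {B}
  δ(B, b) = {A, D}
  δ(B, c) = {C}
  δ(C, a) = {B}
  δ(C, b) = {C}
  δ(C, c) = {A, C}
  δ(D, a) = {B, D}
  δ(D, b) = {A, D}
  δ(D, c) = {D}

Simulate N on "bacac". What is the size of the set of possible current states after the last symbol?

Start: {A}
read b: {B}
read a: {B}
read c: {C}
read a: {B}
read c: {C}
Final reachable set {C} has 1 state.

1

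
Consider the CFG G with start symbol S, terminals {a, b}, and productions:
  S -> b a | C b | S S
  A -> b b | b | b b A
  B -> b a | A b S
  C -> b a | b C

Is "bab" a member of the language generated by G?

yes

S ⇒ Cb ⇒ bab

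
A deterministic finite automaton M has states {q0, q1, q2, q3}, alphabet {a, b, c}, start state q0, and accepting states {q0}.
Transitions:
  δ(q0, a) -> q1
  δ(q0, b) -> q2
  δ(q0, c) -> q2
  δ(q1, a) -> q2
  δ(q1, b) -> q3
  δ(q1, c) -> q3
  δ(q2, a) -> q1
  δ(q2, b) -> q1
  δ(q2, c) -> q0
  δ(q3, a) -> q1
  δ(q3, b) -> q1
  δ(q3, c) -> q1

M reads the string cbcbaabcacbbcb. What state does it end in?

q0 --c--> q2
q2 --b--> q1
q1 --c--> q3
q3 --b--> q1
q1 --a--> q2
q2 --a--> q1
q1 --b--> q3
q3 --c--> q1
q1 --a--> q2
q2 --c--> q0
q0 --b--> q2
q2 --b--> q1
q1 --c--> q3
q3 --b--> q1

q1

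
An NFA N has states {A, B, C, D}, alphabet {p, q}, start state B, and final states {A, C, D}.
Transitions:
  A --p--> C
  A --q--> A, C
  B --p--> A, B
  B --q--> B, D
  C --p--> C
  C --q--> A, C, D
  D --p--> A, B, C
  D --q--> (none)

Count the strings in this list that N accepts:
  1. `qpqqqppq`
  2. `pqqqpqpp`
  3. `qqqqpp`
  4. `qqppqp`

4

`qpqqqppq`: accepted
`pqqqpqpp`: accepted
`qqqqpp`: accepted
`qqppqp`: accepted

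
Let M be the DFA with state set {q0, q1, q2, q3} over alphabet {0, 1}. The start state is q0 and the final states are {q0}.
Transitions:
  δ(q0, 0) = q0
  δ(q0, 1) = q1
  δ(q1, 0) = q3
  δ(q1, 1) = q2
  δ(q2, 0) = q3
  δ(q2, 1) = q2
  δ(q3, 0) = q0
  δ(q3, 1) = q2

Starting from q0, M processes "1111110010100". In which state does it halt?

q0 --1--> q1
q1 --1--> q2
q2 --1--> q2
q2 --1--> q2
q2 --1--> q2
q2 --1--> q2
q2 --0--> q3
q3 --0--> q0
q0 --1--> q1
q1 --0--> q3
q3 --1--> q2
q2 --0--> q3
q3 --0--> q0

q0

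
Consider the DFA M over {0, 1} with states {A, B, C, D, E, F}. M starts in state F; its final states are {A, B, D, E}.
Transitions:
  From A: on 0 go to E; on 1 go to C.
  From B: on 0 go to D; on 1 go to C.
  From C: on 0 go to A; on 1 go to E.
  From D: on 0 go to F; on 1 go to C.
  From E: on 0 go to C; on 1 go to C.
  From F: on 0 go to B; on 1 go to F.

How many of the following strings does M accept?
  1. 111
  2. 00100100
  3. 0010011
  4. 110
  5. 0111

111: rejected
00100100: accepted
0010011: accepted
110: accepted
0111: rejected

3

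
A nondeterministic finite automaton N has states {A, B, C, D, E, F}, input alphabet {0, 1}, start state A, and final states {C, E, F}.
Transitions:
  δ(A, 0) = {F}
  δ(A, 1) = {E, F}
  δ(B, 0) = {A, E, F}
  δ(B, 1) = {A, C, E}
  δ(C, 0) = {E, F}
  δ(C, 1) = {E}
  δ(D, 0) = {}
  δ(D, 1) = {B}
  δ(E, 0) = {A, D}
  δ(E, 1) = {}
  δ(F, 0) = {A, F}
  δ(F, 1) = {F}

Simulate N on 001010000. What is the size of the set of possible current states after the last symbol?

2

Start: {A}
read 0: {F}
read 0: {A, F}
read 1: {E, F}
read 0: {A, D, F}
read 1: {B, E, F}
read 0: {A, D, E, F}
read 0: {A, D, F}
read 0: {A, F}
read 0: {A, F}
Final reachable set {A, F} has 2 states.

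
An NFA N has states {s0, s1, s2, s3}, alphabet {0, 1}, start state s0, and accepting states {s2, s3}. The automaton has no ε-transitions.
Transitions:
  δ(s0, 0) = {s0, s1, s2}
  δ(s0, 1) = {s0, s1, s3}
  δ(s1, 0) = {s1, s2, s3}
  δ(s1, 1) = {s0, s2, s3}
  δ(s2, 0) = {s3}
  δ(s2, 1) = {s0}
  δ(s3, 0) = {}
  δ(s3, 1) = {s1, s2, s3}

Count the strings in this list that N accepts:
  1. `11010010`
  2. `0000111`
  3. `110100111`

`11010010`: accepted
`0000111`: accepted
`110100111`: accepted

3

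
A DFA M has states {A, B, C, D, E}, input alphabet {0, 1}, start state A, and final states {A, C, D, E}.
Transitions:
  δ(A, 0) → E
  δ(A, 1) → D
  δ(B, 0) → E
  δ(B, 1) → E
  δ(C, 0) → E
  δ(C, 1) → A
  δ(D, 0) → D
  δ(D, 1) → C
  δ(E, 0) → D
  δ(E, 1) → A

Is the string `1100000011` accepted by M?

accepted

A --1--> D
D --1--> C
C --0--> E
E --0--> D
D --0--> D
D --0--> D
D --0--> D
D --0--> D
D --1--> C
C --1--> A
End in state A, which is an accepting state.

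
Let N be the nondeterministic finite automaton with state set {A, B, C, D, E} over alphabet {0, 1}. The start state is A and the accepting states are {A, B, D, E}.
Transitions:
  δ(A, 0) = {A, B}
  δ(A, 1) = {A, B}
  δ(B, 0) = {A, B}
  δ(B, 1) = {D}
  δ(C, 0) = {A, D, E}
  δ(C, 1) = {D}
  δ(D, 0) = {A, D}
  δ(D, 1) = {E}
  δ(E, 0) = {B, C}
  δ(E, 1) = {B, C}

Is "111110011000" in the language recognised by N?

Start: {A}
read 1: {A, B}
read 1: {A, B, D}
read 1: {A, B, D, E}
read 1: {A, B, C, D, E}
read 1: {A, B, C, D, E}
read 0: {A, B, C, D, E}
read 0: {A, B, C, D, E}
read 1: {A, B, C, D, E}
read 1: {A, B, C, D, E}
read 0: {A, B, C, D, E}
read 0: {A, B, C, D, E}
read 0: {A, B, C, D, E}
Reachable ∩ accepting = {A, B, D, E} — nonempty.

accepted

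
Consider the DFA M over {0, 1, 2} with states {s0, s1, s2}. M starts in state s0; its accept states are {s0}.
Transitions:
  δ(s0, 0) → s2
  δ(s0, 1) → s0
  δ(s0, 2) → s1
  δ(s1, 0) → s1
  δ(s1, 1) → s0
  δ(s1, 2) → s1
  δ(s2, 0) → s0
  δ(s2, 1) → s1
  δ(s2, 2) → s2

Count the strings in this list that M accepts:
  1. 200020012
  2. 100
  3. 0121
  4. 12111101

2

200020012: rejected
100: accepted
0121: accepted
12111101: rejected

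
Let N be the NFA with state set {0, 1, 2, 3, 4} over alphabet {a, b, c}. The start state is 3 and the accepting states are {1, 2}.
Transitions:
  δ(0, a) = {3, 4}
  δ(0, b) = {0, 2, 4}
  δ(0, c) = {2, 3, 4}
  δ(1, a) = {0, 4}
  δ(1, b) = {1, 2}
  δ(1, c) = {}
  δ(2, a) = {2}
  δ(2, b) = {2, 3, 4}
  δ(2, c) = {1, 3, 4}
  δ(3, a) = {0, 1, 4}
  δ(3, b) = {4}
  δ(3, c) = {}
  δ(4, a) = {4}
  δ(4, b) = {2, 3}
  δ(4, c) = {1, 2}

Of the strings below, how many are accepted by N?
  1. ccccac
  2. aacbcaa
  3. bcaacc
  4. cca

ccccac: rejected
aacbcaa: accepted
bcaacc: accepted
cca: rejected

2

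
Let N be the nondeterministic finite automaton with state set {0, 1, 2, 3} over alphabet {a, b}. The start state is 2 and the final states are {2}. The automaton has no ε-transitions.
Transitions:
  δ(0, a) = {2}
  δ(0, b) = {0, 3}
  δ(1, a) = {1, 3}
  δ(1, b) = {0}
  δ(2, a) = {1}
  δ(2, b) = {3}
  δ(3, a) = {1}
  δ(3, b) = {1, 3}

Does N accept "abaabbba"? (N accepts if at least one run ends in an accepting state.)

accepted

Start: {2}
read a: {1}
read b: {0}
read a: {2}
read a: {1}
read b: {0}
read b: {0, 3}
read b: {0, 1, 3}
read a: {1, 2, 3}
Reachable ∩ accepting = {2} — nonempty.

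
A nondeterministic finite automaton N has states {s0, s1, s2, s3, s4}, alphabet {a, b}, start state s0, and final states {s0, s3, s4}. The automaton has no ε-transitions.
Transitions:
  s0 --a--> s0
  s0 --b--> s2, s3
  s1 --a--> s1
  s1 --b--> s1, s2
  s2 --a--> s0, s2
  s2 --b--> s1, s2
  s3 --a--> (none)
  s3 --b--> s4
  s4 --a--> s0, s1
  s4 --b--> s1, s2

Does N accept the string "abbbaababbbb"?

Start: {s0}
read a: {s0}
read b: {s2, s3}
read b: {s1, s2, s4}
read b: {s1, s2}
read a: {s0, s1, s2}
read a: {s0, s1, s2}
read b: {s1, s2, s3}
read a: {s0, s1, s2}
read b: {s1, s2, s3}
read b: {s1, s2, s4}
read b: {s1, s2}
read b: {s1, s2}
Reachable ∩ accepting = {} — empty.

rejected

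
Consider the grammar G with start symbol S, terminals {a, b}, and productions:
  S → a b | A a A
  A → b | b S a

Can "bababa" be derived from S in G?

yes

S ⇒ AaA ⇒ baA ⇒ babSa ⇒ bababa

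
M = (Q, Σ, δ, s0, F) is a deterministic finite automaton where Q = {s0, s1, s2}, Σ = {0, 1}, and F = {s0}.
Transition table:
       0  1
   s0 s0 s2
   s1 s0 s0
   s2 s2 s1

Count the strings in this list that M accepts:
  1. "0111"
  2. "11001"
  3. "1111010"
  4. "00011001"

2

"0111": accepted
"11001": rejected
"1111010": accepted
"00011001": rejected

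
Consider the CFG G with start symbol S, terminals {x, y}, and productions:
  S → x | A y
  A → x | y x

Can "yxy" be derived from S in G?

yes

S ⇒ Ay ⇒ yxy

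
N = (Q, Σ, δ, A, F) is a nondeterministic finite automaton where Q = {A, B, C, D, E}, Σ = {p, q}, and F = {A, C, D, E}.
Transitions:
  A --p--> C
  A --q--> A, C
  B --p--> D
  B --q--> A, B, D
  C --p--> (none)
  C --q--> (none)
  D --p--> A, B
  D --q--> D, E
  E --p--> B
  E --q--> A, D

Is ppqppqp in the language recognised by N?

Start: {A}
read p: {C}
read p: {}
The reachable set is empty and stays empty for the remaining 5 symbols.
Reachable ∩ accepting = {} — empty.

rejected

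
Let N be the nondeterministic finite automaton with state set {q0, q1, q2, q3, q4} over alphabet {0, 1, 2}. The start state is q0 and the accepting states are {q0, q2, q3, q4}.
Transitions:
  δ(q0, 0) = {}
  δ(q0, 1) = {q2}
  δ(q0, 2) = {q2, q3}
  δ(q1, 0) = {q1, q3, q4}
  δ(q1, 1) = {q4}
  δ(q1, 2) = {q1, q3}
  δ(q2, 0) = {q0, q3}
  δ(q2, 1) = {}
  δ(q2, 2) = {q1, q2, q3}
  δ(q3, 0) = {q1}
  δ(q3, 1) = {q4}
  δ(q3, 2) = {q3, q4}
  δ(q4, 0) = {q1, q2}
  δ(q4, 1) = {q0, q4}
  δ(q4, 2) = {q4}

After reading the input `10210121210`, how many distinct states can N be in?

Start: {q0}
read 1: {q2}
read 0: {q0, q3}
read 2: {q2, q3, q4}
read 1: {q0, q4}
read 0: {q1, q2}
read 1: {q4}
read 2: {q4}
read 1: {q0, q4}
read 2: {q2, q3, q4}
read 1: {q0, q4}
read 0: {q1, q2}
Final reachable set {q1, q2} has 2 states.

2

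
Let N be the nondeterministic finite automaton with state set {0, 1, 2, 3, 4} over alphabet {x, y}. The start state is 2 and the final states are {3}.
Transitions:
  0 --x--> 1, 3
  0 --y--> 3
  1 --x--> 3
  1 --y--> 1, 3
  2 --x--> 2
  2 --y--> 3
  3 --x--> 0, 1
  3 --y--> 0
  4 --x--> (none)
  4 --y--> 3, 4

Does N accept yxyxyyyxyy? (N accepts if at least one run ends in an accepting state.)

accepted

Start: {2}
read y: {3}
read x: {0, 1}
read y: {1, 3}
read x: {0, 1, 3}
read y: {0, 1, 3}
read y: {0, 1, 3}
read y: {0, 1, 3}
read x: {0, 1, 3}
read y: {0, 1, 3}
read y: {0, 1, 3}
Reachable ∩ accepting = {3} — nonempty.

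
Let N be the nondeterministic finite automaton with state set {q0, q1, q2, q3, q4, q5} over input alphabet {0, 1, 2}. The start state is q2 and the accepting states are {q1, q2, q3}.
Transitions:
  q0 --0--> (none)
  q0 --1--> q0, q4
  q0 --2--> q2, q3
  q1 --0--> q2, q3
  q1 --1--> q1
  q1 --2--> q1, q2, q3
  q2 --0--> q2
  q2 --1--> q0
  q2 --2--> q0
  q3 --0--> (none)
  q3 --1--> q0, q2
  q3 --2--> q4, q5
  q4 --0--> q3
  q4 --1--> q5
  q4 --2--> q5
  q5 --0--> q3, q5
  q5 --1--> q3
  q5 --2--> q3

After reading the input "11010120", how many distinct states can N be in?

Start: {q2}
read 1: {q0}
read 1: {q0, q4}
read 0: {q3}
read 1: {q0, q2}
read 0: {q2}
read 1: {q0}
read 2: {q2, q3}
read 0: {q2}
Final reachable set {q2} has 1 state.

1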